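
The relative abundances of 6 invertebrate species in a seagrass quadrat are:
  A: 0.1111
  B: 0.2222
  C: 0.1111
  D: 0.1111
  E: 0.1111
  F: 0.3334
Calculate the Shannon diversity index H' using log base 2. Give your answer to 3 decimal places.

Each pᵢ log₂ pᵢ term (working shown to 5 dp, full precision carried): 0.1111×(-3.17007)=-0.35219, 0.2222×(-2.17007)=-0.48219, 0.1111×(-3.17007)=-0.35219, 0.1111×(-3.17007)=-0.35219, 0.1111×(-3.17007)=-0.35219, 0.3334×(-1.58467)=-0.52833.
Sum = -2.41930, so H' = 2.419.

2.419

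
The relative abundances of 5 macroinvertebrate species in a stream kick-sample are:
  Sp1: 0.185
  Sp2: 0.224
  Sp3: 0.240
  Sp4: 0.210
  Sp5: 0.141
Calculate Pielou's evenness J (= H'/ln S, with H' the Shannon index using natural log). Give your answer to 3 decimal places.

H' = −Σ pᵢ ln pᵢ = −((-0.31217) + (-0.33513) + (-0.34251) + (-0.32774) + (-0.27622)) = 1.59376 (working shown to 5 dp, full precision carried).
With S = 5 species, ln S = 1.60944, so J = 1.59376/1.60944 = 0.99026, i.e. 0.990 to 3 decimal places.

0.990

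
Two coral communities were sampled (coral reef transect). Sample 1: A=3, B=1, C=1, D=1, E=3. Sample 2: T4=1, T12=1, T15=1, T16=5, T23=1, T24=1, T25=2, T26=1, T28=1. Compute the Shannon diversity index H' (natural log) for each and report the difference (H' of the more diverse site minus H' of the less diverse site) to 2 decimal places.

0.50

Sample 1: N=9, proportions 0.3333, 0.1111, 0.1111, 0.1111, 0.3333, giving H' = 1.4648 (working shown to 4 dp, full precision carried).
Sample 2: N=14, proportions 0.0714, 0.0714, 0.0714, 0.3571, 0.0714, 0.0714, 0.1429, 0.0714, 0.0714, giving H' = 1.9652.
Difference = |1.4648 − 1.9652| = 0.5004, i.e. 0.50 to 2 decimal places.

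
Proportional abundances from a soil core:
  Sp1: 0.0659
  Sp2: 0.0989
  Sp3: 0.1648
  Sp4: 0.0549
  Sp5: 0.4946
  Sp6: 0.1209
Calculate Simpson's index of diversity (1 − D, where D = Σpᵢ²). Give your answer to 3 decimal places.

0.696

D = 0.0659² + 0.0989² + 0.1648² + 0.0549² + 0.4946² + 0.1209² = 0.00434 + 0.00978 + 0.02716 + 0.00301 + 0.24463 + 0.01462 = 0.30354 (working shown to 5 dp, full precision carried).
So 1 − D = 0.69646, i.e. 0.696 to 3 decimal places.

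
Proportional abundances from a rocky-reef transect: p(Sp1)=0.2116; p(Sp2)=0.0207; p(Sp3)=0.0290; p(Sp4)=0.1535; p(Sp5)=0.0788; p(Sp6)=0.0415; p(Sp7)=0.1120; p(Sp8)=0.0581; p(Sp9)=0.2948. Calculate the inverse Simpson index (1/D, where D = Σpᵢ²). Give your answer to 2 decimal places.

5.54

D = 0.2116² + 0.0207² + 0.029² + 0.1535² + 0.0788² + 0.0415² + 0.112² + 0.0581² + 0.2948² = 0.044775 + 0.000428 + 0.000841 + 0.023562 + 0.006209 + 0.001722 + 0.012544 + 0.003376 + 0.086907 = 0.180365 (working shown to 6 dp, full precision carried).
So 1/D = 5.5443, i.e. 5.54 to 2 decimal places.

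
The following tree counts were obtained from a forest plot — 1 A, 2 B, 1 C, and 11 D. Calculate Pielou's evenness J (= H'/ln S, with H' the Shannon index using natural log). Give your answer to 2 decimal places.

0.62

Total N = 1+2+1+11 = 15, so the proportions are 0.0667, 0.1333, 0.0667, 0.7333 (working shown to 4 dp, full precision carried).
H' = −Σ pᵢ ln pᵢ = −((-0.1805) + (-0.2687) + (-0.1805) + (-0.2274)) = 0.8572.
With S = 4 species, ln S = 1.3863, so J = 0.8572/1.3863 = 0.6183, i.e. 0.62 to 2 decimal places.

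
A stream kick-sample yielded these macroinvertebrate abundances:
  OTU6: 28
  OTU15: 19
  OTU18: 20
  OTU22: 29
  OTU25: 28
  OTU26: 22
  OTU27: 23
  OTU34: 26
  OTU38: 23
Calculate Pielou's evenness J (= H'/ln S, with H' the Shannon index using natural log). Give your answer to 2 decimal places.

1.00

Total N = 28+19+20+29+28+22+23+26+23 = 218, so the proportions are 0.1284, 0.0872, 0.0917, 0.133, 0.1284, 0.1009, 0.1055, 0.1193, 0.1055 (working shown to 4 dp, full precision carried).
H' = −Σ pᵢ ln pᵢ = −((-0.2636) + (-0.2127) + (-0.2192) + (-0.2683) + (-0.2636) + (-0.2314) + (-0.2373) + (-0.2536) + (-0.2373)) = 2.1870.
With S = 9 species, ln S = 2.1972, so J = 2.1870/2.1972 = 0.9953, i.e. 1.00 to 2 decimal places.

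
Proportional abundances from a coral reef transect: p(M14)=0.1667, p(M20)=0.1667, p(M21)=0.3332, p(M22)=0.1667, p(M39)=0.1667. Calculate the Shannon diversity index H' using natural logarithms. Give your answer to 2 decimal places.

1.56

Each pᵢ ln pᵢ term (working shown to 4 dp, full precision carried): 0.1667×(-1.7916)=-0.2987, 0.1667×(-1.7916)=-0.2987, 0.3332×(-1.0990)=-0.3662, 0.1667×(-1.7916)=-0.2987, 0.1667×(-1.7916)=-0.2987.
Sum = -1.5608, so H' = 1.56.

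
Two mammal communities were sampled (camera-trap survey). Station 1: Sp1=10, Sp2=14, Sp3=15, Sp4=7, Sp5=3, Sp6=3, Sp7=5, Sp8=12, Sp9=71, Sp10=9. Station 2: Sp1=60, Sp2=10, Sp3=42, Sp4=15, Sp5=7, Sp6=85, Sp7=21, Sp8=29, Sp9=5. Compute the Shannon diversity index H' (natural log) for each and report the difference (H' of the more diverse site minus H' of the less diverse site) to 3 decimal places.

Station 1: N=149, proportions 0.06711, 0.09396, 0.10067, 0.04698, 0.02013, 0.02013, 0.03356, 0.08054, 0.47651, 0.0604, giving H' = 1.77510 (working shown to 5 dp, full precision carried).
Station 2: N=274, proportions 0.21898, 0.0365, 0.15328, 0.05474, 0.02555, 0.31022, 0.07664, 0.10584, 0.01825, giving H' = 1.86433.
Difference = |1.77510 − 1.86433| = 0.08923, i.e. 0.089 to 3 decimal places.

0.089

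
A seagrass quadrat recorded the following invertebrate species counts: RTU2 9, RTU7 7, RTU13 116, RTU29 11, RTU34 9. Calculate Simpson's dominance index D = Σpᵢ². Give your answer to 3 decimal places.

0.597

Total N = 9+7+116+11+9 = 152, so the proportions are 0.05921, 0.04605, 0.76316, 0.07237, 0.05921 (working shown to 5 dp, full precision carried).
D = 0.05921² + 0.04605² + 0.76316² + 0.07237² + 0.05921² = 0.00351 + 0.00212 + 0.58241 + 0.00524 + 0.00351 = 0.59678.
To 3 decimal places, D = 0.597.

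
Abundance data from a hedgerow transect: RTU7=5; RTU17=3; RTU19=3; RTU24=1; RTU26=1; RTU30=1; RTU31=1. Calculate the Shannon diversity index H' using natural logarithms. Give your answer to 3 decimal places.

Total N = 5+3+3+1+1+1+1 = 15, so the proportions are 0.33333, 0.2, 0.2, 0.06667, 0.06667, 0.06667, 0.06667 (working shown to 5 dp, full precision carried).
Each pᵢ ln pᵢ term: 0.33333×(-1.09861)=-0.36620, 0.2×(-1.60944)=-0.32189, 0.2×(-1.60944)=-0.32189, 0.06667×(-2.70805)=-0.18054, 0.06667×(-2.70805)=-0.18054, 0.06667×(-2.70805)=-0.18054, 0.06667×(-2.70805)=-0.18054.
Sum = -1.73213, so H' = 1.732.

1.732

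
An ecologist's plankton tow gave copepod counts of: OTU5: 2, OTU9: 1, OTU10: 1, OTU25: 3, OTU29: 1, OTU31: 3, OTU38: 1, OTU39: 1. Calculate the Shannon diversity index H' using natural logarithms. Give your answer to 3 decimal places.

1.951

Total N = 2+1+1+3+1+3+1+1 = 13, so the proportions are 0.15385, 0.07692, 0.07692, 0.23077, 0.07692, 0.23077, 0.07692, 0.07692 (working shown to 5 dp, full precision carried).
Each pᵢ ln pᵢ term: 0.15385×(-1.87180)=-0.28797, 0.07692×(-2.56495)=-0.19730, 0.07692×(-2.56495)=-0.19730, 0.23077×(-1.46634)=-0.33839, 0.07692×(-2.56495)=-0.19730, 0.23077×(-1.46634)=-0.33839, 0.07692×(-2.56495)=-0.19730, 0.07692×(-2.56495)=-0.19730.
Sum = -1.95126, so H' = 1.951.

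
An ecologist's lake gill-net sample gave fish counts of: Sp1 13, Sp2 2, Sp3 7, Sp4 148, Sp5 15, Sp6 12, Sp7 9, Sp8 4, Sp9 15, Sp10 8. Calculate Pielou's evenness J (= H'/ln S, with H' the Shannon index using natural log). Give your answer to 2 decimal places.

0.61

Total N = 13+2+7+148+15+12+9+4+15+8 = 233, so the proportions are 0.0558, 0.0086, 0.03, 0.6352, 0.0644, 0.0515, 0.0386, 0.0172, 0.0644, 0.0343 (working shown to 4 dp, full precision carried).
H' = −Σ pᵢ ln pᵢ = −((-0.1610) + (-0.0408) + (-0.1053) + (-0.2883) + (-0.1766) + (-0.1528) + (-0.1257) + (-0.0698) + (-0.1766) + (-0.1158)) = 1.4126.
With S = 10 species, ln S = 2.3026, so J = 1.4126/2.3026 = 0.6135, i.e. 0.61 to 2 decimal places.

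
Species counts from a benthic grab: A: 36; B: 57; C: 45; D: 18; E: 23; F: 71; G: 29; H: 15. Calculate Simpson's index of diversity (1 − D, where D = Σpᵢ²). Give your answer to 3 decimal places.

Total N = 36+57+45+18+23+71+29+15 = 294, so the proportions are 0.12245, 0.19388, 0.15306, 0.06122, 0.07823, 0.2415, 0.09864, 0.05102 (working shown to 5 dp, full precision carried).
D = 0.12245² + 0.19388² + 0.15306² + 0.06122² + 0.07823² + 0.2415² + 0.09864² + 0.05102² = 0.01499 + 0.03759 + 0.02343 + 0.00375 + 0.00612 + 0.05832 + 0.00973 + 0.00260 = 0.15653.
So 1 − D = 0.84347, i.e. 0.843 to 3 decimal places.

0.843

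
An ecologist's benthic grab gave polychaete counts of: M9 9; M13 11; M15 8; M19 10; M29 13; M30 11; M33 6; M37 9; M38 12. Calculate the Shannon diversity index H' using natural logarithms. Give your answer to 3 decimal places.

2.175

Total N = 9+11+8+10+13+11+6+9+12 = 89, so the proportions are 0.10112, 0.1236, 0.08989, 0.11236, 0.14607, 0.1236, 0.06742, 0.10112, 0.13483 (working shown to 5 dp, full precision carried).
Each pᵢ ln pᵢ term: 0.10112×(-2.29141)=-0.23172, 0.1236×(-2.09074)=-0.25841, 0.08989×(-2.40919)=-0.21656, 0.11236×(-2.18605)=-0.24562, 0.14607×(-1.92369)=-0.28099, 0.1236×(-2.09074)=-0.25841, 0.06742×(-2.69688)=-0.18181, 0.10112×(-2.29141)=-0.23172, 0.13483×(-2.00373)=-0.27017.
Sum = -2.17539, so H' = 2.175.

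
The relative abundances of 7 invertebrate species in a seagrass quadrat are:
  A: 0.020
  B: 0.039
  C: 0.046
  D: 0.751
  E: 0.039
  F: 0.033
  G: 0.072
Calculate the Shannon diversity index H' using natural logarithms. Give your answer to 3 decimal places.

0.990

Each pᵢ ln pᵢ term (working shown to 5 dp, full precision carried): 0.02×(-3.91202)=-0.07824, 0.039×(-3.24419)=-0.12652, 0.046×(-3.07911)=-0.14164, 0.751×(-0.28635)=-0.21505, 0.039×(-3.24419)=-0.12652, 0.033×(-3.41125)=-0.11257, 0.072×(-2.63109)=-0.18944.
Sum = -0.98998, so H' = 0.990.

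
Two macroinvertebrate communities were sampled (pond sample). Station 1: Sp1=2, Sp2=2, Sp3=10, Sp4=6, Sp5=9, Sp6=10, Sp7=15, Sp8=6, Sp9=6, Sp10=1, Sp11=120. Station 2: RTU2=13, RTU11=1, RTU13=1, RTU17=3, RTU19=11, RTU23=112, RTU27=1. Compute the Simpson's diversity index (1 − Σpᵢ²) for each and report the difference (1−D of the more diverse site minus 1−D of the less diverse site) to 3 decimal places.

0.207

Station 1: N=187, proportions 0.0107, 0.0107, 0.05348, 0.03209, 0.04813, 0.05348, 0.08021, 0.03209, 0.03209, 0.00535, 0.64171, giving 1−D = 0.57039 (working shown to 5 dp, full precision carried).
Station 2: N=142, proportions 0.09155, 0.00704, 0.00704, 0.02113, 0.07746, 0.78873, 0.00704, giving 1−D = 0.36292.
Difference = |0.57039 − 0.36292| = 0.20747, i.e. 0.207 to 3 decimal places.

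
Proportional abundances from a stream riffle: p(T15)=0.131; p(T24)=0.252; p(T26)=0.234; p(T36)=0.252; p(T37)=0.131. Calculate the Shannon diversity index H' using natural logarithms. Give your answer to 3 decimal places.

1.567

Each pᵢ ln pᵢ term (working shown to 5 dp, full precision carried): 0.131×(-2.03256)=-0.26627, 0.252×(-1.37833)=-0.34734, 0.234×(-1.45243)=-0.33987, 0.252×(-1.37833)=-0.34734, 0.131×(-2.03256)=-0.26627.
Sum = -1.56708, so H' = 1.567.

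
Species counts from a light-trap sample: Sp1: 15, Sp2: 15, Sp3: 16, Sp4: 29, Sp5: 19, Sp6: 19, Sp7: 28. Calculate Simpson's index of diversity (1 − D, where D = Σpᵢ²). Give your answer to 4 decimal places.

0.8464

Total N = 15+15+16+29+19+19+28 = 141, so the proportions are 0.106383, 0.106383, 0.113475, 0.205674, 0.134752, 0.134752, 0.198582 (working shown to 6 dp, full precision carried).
D = 0.106383² + 0.106383² + 0.113475² + 0.205674² + 0.134752² + 0.134752² + 0.198582² = 0.011317 + 0.011317 + 0.012877 + 0.042302 + 0.018158 + 0.018158 + 0.039435 = 0.153564.
So 1 − D = 0.846436, i.e. 0.8464 to 4 decimal places.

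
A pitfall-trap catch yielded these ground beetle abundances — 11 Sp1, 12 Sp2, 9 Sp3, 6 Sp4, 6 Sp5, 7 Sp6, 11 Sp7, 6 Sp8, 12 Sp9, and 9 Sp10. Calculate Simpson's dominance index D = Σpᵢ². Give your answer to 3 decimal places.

0.107

Total N = 11+12+9+6+6+7+11+6+12+9 = 89, so the proportions are 0.1236, 0.13483, 0.10112, 0.06742, 0.06742, 0.07865, 0.1236, 0.06742, 0.13483, 0.10112 (working shown to 5 dp, full precision carried).
D = 0.1236² + 0.13483² + 0.10112² + 0.06742² + 0.06742² + 0.07865² + 0.1236² + 0.06742² + 0.13483² + 0.10112² = 0.01528 + 0.01818 + 0.01023 + 0.00454 + 0.00454 + 0.00619 + 0.01528 + 0.00454 + 0.01818 + 0.01023 = 0.10718.
To 3 decimal places, D = 0.107.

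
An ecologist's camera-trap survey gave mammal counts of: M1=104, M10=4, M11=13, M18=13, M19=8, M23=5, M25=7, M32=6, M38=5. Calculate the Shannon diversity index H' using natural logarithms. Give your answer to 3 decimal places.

1.395

Total N = 104+4+13+13+8+5+7+6+5 = 165, so the proportions are 0.6303, 0.02424, 0.07879, 0.07879, 0.04848, 0.0303, 0.04242, 0.03636, 0.0303 (working shown to 5 dp, full precision carried).
Each pᵢ ln pᵢ term: 0.6303×(-0.46155)=-0.29092, 0.02424×(-3.71965)=-0.09017, 0.07879×(-2.54100)=-0.20020, 0.07879×(-2.54100)=-0.20020, 0.04848×(-3.02650)=-0.14674, 0.0303×(-3.49651)=-0.10595, 0.04242×(-3.16004)=-0.13406, 0.03636×(-3.31419)=-0.12052, 0.0303×(-3.49651)=-0.10595.
Sum = -1.39472, so H' = 1.395.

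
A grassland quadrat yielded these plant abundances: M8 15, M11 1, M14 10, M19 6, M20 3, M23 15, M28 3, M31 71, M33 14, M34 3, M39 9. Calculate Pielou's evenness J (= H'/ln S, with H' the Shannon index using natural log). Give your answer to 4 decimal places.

0.7432

Total N = 15+1+10+6+3+15+3+71+14+3+9 = 150, so the proportions are 0.1, 0.006667, 0.066667, 0.04, 0.02, 0.1, 0.02, 0.473333, 0.093333, 0.02, 0.06 (working shown to 6 dp, full precision carried).
H' = −Σ pᵢ ln pᵢ = −((-0.230259) + (-0.033404) + (-0.180537) + (-0.128755) + (-0.078240) + (-0.230259) + (-0.078240) + (-0.354032) + (-0.221347) + (-0.078240) + (-0.168805)) = 1.782118.
With S = 11 species, ln S = 2.397895, so J = 1.782118/2.397895 = 0.743201, i.e. 0.7432 to 4 decimal places.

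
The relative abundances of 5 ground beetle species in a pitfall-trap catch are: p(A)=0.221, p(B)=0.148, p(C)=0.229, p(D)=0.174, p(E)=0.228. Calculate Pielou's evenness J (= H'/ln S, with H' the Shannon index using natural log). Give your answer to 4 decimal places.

0.9912

H' = −Σ pᵢ ln pᵢ = −((-0.333620) + (-0.282760) + (-0.337554) + (-0.304274) + (-0.337077)) = 1.595285 (working shown to 6 dp, full precision carried).
With S = 5 species, ln S = 1.609438, so J = 1.595285/1.609438 = 0.991206, i.e. 0.9912 to 4 decimal places.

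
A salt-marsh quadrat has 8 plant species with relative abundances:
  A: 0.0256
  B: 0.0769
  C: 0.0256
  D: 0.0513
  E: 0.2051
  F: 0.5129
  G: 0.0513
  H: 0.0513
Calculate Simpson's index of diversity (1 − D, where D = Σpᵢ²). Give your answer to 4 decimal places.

D = 0.0256² + 0.0769² + 0.0256² + 0.0513² + 0.2051² + 0.5129² + 0.0513² + 0.0513² = 0.000655 + 0.005914 + 0.000655 + 0.002632 + 0.042066 + 0.263066 + 0.002632 + 0.002632 = 0.320252 (working shown to 6 dp, full precision carried).
So 1 − D = 0.679748, i.e. 0.6797 to 4 decimal places.

0.6797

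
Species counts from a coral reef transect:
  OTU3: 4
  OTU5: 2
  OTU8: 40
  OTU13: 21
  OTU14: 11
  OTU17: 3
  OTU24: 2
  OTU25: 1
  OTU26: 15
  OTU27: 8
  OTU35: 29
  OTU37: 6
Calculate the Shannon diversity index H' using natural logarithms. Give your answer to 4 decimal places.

2.0323

Total N = 4+2+40+21+11+3+2+1+15+8+29+6 = 142, so the proportions are 0.028169, 0.014085, 0.28169, 0.147887, 0.077465, 0.021127, 0.014085, 0.007042, 0.105634, 0.056338, 0.204225, 0.042254 (working shown to 6 dp, full precision carried).
Each pᵢ ln pᵢ term: 0.028169×(-3.569533)=-0.100550, 0.014085×(-4.262680)=-0.060038, 0.28169×(-1.266948)=-0.356887, 0.147887×(-1.911305)=-0.282658, 0.077465×(-2.557932)=-0.198150, 0.021127×(-3.857215)=-0.081490, 0.014085×(-4.262680)=-0.060038, 0.007042×(-4.955827)=-0.034900, 0.105634×(-2.247777)=-0.237441, 0.056338×(-2.876386)=-0.162050, 0.204225×(-1.588531)=-0.324418, 0.042254×(-3.164068)=-0.133693.
Sum = -2.032313, so H' = 2.0323.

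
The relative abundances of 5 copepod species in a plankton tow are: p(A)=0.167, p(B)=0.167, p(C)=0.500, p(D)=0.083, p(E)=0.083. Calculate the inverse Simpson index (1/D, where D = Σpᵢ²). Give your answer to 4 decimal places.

D = 0.167² + 0.167² + 0.5² + 0.083² + 0.083² = 0.0278890 + 0.0278890 + 0.2500000 + 0.0068890 + 0.0068890 = 0.3195560 (working shown to 7 dp, full precision carried).
So 1/D = 3.129342, i.e. 3.1293 to 4 decimal places.

3.1293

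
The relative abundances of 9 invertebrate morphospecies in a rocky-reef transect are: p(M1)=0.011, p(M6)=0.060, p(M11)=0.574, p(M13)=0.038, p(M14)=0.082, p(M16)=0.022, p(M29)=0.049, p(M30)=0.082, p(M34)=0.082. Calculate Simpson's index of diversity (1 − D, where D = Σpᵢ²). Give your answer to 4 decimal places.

D = 0.011² + 0.06² + 0.574² + 0.038² + 0.082² + 0.022² + 0.049² + 0.082² + 0.082² = 0.000121 + 0.003600 + 0.329476 + 0.001444 + 0.006724 + 0.000484 + 0.002401 + 0.006724 + 0.006724 = 0.357698 (working shown to 6 dp, full precision carried).
So 1 − D = 0.642302, i.e. 0.6423 to 4 decimal places.

0.6423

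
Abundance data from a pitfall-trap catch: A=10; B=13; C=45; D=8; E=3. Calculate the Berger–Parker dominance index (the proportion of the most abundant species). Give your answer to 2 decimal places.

0.57

Total N = 10+13+45+8+3 = 79, so the proportions are 0.1266, 0.1646, 0.5696, 0.1013, 0.038 (working shown to 4 dp, full precision carried).
The largest proportion is 0.5696, i.e. d = 0.57 to 2 decimal places.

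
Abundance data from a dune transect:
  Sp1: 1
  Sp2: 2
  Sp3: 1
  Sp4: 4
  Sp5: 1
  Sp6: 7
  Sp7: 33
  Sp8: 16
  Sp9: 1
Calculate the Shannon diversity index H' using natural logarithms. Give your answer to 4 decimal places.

Total N = 1+2+1+4+1+7+33+16+1 = 66, so the proportions are 0.015152, 0.030303, 0.015152, 0.060606, 0.015152, 0.106061, 0.5, 0.242424, 0.015152 (working shown to 6 dp, full precision carried).
Each pᵢ ln pᵢ term: 0.015152×(-4.189655)=-0.063480, 0.030303×(-3.496508)=-0.105955, 0.015152×(-4.189655)=-0.063480, 0.060606×(-2.803360)=-0.169901, 0.015152×(-4.189655)=-0.063480, 0.106061×(-2.243745)=-0.237973, 0.5×(-0.693147)=-0.346574, 0.242424×(-1.417066)=-0.343531, 0.015152×(-4.189655)=-0.063480.
Sum = -1.457852, so H' = 1.4579.

1.4579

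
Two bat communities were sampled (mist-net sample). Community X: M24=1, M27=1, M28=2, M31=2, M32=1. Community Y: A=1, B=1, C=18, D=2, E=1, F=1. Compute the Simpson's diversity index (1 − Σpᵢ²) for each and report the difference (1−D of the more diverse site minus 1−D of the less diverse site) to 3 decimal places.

0.352

Community X: N=7, proportions 0.14286, 0.14286, 0.28571, 0.28571, 0.14286, giving 1−D = 0.77551 (working shown to 5 dp, full precision carried).
Community Y: N=24, proportions 0.04167, 0.04167, 0.75, 0.08333, 0.04167, 0.04167, giving 1−D = 0.42361.
Difference = |0.77551 − 0.42361| = 0.35190, i.e. 0.352 to 3 decimal places.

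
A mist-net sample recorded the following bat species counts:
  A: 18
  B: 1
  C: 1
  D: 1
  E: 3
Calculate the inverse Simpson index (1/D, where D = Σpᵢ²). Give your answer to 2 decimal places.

1.71

Total N = 18+1+1+1+3 = 24, so the proportions are 0.75, 0.04167, 0.04167, 0.04167, 0.125 (working shown to 5 dp, full precision carried).
D = 0.75² + 0.04167² + 0.04167² + 0.04167² + 0.125² = 0.56250 + 0.00174 + 0.00174 + 0.00174 + 0.01562 = 0.58333.
So 1/D = 1.7143, i.e. 1.71 to 2 decimal places.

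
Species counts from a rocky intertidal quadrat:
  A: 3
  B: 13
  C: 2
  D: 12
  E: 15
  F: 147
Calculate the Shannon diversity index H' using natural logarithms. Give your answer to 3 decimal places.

0.872

Total N = 3+13+2+12+15+147 = 192, so the proportions are 0.01562, 0.06771, 0.01042, 0.0625, 0.07812, 0.76562 (working shown to 5 dp, full precision carried).
Each pᵢ ln pᵢ term: 0.01562×(-4.15888)=-0.06498, 0.06771×(-2.69255)=-0.18231, 0.01042×(-4.56435)=-0.04755, 0.0625×(-2.77259)=-0.17329, 0.07812×(-2.54945)=-0.19918, 0.76562×(-0.26706)=-0.20447.
Sum = -0.87177, so H' = 0.872.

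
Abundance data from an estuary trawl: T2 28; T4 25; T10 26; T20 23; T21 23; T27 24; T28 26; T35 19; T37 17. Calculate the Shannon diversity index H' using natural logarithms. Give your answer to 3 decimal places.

2.187

Total N = 28+25+26+23+23+24+26+19+17 = 211, so the proportions are 0.1327, 0.11848, 0.12322, 0.109, 0.109, 0.11374, 0.12322, 0.09005, 0.08057 (working shown to 5 dp, full precision carried).
Each pᵢ ln pᵢ term: 0.1327×(-2.01965)=-0.26801, 0.11848×(-2.13298)=-0.25272, 0.12322×(-2.09376)=-0.25800, 0.109×(-2.21636)=-0.24159, 0.109×(-2.21636)=-0.24159, 0.11374×(-2.17380)=-0.24726, 0.12322×(-2.09376)=-0.25800, 0.09005×(-2.40742)=-0.21678, 0.08057×(-2.51864)=-0.20292.
Sum = -2.18688, so H' = 2.187.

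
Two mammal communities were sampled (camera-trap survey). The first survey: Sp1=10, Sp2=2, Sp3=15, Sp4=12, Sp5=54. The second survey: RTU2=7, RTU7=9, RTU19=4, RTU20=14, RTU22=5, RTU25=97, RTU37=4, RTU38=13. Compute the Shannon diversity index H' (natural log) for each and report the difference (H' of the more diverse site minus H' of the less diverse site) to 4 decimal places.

0.1308

The first survey: N=93, proportions 0.107527, 0.021505, 0.16129, 0.129032, 0.580645, giving H' = 1.196504 (working shown to 6 dp, full precision carried).
The second survey: N=153, proportions 0.045752, 0.058824, 0.026144, 0.091503, 0.03268, 0.633987, 0.026144, 0.084967, giving H' = 1.327353.
Difference = |1.196504 − 1.327353| = 0.130849, i.e. 0.1308 to 4 decimal places.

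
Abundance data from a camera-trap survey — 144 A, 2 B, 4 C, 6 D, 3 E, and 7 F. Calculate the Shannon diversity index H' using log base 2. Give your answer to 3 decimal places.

0.855

Total N = 144+2+4+6+3+7 = 166, so the proportions are 0.86747, 0.01205, 0.0241, 0.03614, 0.01807, 0.04217 (working shown to 5 dp, full precision carried).
Each pᵢ log₂ pᵢ term: 0.86747×(-0.20511)=-0.17793, 0.01205×(-6.37504)=-0.07681, 0.0241×(-5.37504)=-0.12952, 0.03614×(-4.79008)=-0.17314, 0.01807×(-5.79008)=-0.10464, 0.04217×(-4.56768)=-0.19261.
Sum = -0.85465, so H' = 0.855.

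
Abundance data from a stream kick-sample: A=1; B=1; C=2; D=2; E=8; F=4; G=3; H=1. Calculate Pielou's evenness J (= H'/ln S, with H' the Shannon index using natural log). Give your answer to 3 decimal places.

0.869

Total N = 1+1+2+2+8+4+3+1 = 22, so the proportions are 0.04545, 0.04545, 0.09091, 0.09091, 0.36364, 0.18182, 0.13636, 0.04545 (working shown to 5 dp, full precision carried).
H' = −Σ pᵢ ln pᵢ = −((-0.14050) + (-0.14050) + (-0.21799) + (-0.21799) + (-0.36785) + (-0.30995) + (-0.27170) + (-0.14050)) = 1.80699.
With S = 8 species, ln S = 2.07944, so J = 1.80699/2.07944 = 0.86898, i.e. 0.869 to 3 decimal places.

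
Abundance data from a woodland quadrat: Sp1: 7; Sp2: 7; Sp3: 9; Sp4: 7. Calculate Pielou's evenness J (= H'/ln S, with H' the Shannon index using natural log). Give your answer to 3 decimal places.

0.995

Total N = 7+7+9+7 = 30, so the proportions are 0.23333, 0.23333, 0.3, 0.23333 (working shown to 5 dp, full precision carried).
H' = −Σ pᵢ ln pᵢ = −((-0.33957) + (-0.33957) + (-0.36119) + (-0.33957)) = 1.37989.
With S = 4 species, ln S = 1.38629, so J = 1.37989/1.38629 = 0.99538, i.e. 0.995 to 3 decimal places.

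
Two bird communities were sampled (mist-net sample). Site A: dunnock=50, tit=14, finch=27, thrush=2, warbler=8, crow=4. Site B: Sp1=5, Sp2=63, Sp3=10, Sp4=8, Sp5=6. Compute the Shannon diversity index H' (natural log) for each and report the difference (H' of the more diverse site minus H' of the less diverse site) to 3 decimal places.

0.318

Site A: N=105, proportions 0.47619, 0.13333, 0.25714, 0.01905, 0.07619, 0.0381, giving H' = 1.36727 (working shown to 5 dp, full precision carried).
Site B: N=92, proportions 0.05435, 0.68478, 0.1087, 0.08696, 0.06522, giving H' = 1.04922.
Difference = |1.36727 − 1.04922| = 0.31805, i.e. 0.318 to 3 decimal places.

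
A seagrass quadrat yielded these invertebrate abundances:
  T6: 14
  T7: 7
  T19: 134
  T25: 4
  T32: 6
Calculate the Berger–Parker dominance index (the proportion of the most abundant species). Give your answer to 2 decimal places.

0.81

Total N = 14+7+134+4+6 = 165, so the proportions are 0.0848, 0.0424, 0.8121, 0.0242, 0.0364 (working shown to 4 dp, full precision carried).
The largest proportion is 0.8121, i.e. d = 0.81 to 2 decimal places.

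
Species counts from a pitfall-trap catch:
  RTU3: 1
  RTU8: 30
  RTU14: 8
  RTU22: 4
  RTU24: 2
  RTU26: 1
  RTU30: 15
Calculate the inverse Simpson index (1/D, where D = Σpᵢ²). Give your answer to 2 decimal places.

3.07

Total N = 1+30+8+4+2+1+15 = 61, so the proportions are 0.01639, 0.4918, 0.13115, 0.06557, 0.03279, 0.01639, 0.2459 (working shown to 5 dp, full precision carried).
D = 0.01639² + 0.4918² + 0.13115² + 0.06557² + 0.03279² + 0.01639² + 0.2459² = 0.00027 + 0.24187 + 0.01720 + 0.00430 + 0.00107 + 0.00027 + 0.06047 = 0.32545.
So 1/D = 3.0727, i.e. 3.07 to 2 decimal places.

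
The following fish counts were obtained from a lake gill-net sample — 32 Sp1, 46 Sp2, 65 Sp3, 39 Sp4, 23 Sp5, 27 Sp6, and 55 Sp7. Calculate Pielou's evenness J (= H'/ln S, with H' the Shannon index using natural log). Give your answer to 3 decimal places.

0.970

Total N = 32+46+65+39+23+27+55 = 287, so the proportions are 0.1115, 0.16028, 0.22648, 0.13589, 0.08014, 0.09408, 0.19164 (working shown to 5 dp, full precision carried).
H' = −Σ pᵢ ln pᵢ = −((-0.24460) + (-0.29344) + (-0.33635) + (-0.27122) + (-0.20227) + (-0.22236) + (-0.31661)) = 1.88686.
With S = 7 species, ln S = 1.94591, so J = 1.88686/1.94591 = 0.96965, i.e. 0.970 to 3 decimal places.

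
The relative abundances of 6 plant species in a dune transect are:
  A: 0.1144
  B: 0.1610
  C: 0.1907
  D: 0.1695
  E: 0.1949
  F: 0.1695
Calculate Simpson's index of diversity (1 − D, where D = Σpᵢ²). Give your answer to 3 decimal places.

0.829

D = 0.1144² + 0.161² + 0.1907² + 0.1695² + 0.1949² + 0.1695² = 0.01309 + 0.02592 + 0.03637 + 0.02873 + 0.03799 + 0.02873 = 0.17082 (working shown to 5 dp, full precision carried).
So 1 − D = 0.82918, i.e. 0.829 to 3 decimal places.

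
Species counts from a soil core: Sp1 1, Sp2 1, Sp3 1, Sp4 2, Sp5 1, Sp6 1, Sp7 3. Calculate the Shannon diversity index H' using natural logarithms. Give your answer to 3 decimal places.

Total N = 1+1+1+2+1+1+3 = 10, so the proportions are 0.1, 0.1, 0.1, 0.2, 0.1, 0.1, 0.3 (working shown to 5 dp, full precision carried).
Each pᵢ ln pᵢ term: 0.1×(-2.30259)=-0.23026, 0.1×(-2.30259)=-0.23026, 0.1×(-2.30259)=-0.23026, 0.2×(-1.60944)=-0.32189, 0.1×(-2.30259)=-0.23026, 0.1×(-2.30259)=-0.23026, 0.3×(-1.20397)=-0.36119.
Sum = -1.83437, so H' = 1.834.

1.834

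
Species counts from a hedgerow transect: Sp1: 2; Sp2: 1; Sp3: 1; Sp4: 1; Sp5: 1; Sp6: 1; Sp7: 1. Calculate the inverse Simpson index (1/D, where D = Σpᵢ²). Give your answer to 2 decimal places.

Total N = 2+1+1+1+1+1+1 = 8, so the proportions are 0.25, 0.125, 0.125, 0.125, 0.125, 0.125, 0.125 (working shown to 6 dp, full precision carried).
D = 0.25² + 0.125² + 0.125² + 0.125² + 0.125² + 0.125² + 0.125² = 0.062500 + 0.015625 + 0.015625 + 0.015625 + 0.015625 + 0.015625 + 0.015625 = 0.156250.
So 1/D = 6.4000, i.e. 6.40 to 2 decimal places.

6.40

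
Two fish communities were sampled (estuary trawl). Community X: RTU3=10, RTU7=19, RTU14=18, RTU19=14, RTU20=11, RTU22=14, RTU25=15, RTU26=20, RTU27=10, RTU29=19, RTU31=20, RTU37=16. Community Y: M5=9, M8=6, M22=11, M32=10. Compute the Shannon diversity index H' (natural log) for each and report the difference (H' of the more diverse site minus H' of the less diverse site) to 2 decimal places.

Community X: N=186, proportions 0.0538, 0.1022, 0.0968, 0.0753, 0.0591, 0.0753, 0.0806, 0.1075, 0.0538, 0.1022, 0.1075, 0.086, giving H' = 2.4567 (working shown to 4 dp, full precision carried).
Community Y: N=36, proportions 0.25, 0.1667, 0.3056, 0.2778, giving H' = 1.3633.
Difference = |2.4567 − 1.3633| = 1.0934, i.e. 1.09 to 2 decimal places.

1.09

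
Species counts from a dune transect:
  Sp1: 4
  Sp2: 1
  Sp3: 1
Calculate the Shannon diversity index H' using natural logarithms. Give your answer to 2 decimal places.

Total N = 4+1+1 = 6, so the proportions are 0.6667, 0.1667, 0.1667 (working shown to 4 dp, full precision carried).
Each pᵢ ln pᵢ term: 0.6667×(-0.4055)=-0.2703, 0.1667×(-1.7918)=-0.2986, 0.1667×(-1.7918)=-0.2986.
Sum = -0.8676, so H' = 0.87.

0.87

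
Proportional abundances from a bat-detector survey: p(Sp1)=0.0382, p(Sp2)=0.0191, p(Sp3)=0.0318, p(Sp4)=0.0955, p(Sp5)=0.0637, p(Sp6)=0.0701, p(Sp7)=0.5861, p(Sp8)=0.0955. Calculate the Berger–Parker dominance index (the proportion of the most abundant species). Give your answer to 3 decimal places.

0.586

The largest proportion is 0.5861, i.e. d = 0.586 to 3 decimal places.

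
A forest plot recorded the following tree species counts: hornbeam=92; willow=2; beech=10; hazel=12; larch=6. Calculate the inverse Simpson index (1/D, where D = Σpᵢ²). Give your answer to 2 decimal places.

Total N = 92+2+10+12+6 = 122, so the proportions are 0.7541, 0.01639, 0.08197, 0.09836, 0.04918 (working shown to 5 dp, full precision carried).
D = 0.7541² + 0.01639² + 0.08197² + 0.09836² + 0.04918² = 0.56866 + 0.00027 + 0.00672 + 0.00967 + 0.00242 = 0.58775.
So 1/D = 1.7014, i.e. 1.70 to 2 decimal places.

1.70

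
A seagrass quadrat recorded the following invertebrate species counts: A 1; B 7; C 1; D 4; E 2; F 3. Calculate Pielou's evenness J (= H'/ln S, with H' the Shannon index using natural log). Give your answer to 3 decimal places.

Total N = 1+7+1+4+2+3 = 18, so the proportions are 0.05556, 0.38889, 0.05556, 0.22222, 0.11111, 0.16667 (working shown to 5 dp, full precision carried).
H' = −Σ pᵢ ln pᵢ = −((-0.16058) + (-0.36729) + (-0.16058) + (-0.33424) + (-0.24414) + (-0.29863)) = 1.56545.
With S = 6 species, ln S = 1.79176, so J = 1.56545/1.79176 = 0.87369, i.e. 0.874 to 3 decimal places.

0.874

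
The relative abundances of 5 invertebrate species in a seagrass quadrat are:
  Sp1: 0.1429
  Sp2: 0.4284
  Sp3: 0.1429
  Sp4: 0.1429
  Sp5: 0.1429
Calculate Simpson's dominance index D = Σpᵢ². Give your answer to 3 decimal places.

D = 0.1429² + 0.4284² + 0.1429² + 0.1429² + 0.1429² = 0.02042 + 0.18353 + 0.02042 + 0.02042 + 0.02042 = 0.26521 (working shown to 5 dp, full precision carried).
To 3 decimal places, D = 0.265.

0.265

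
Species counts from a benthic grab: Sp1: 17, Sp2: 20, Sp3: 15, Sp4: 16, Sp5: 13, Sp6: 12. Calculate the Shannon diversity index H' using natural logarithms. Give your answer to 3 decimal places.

Total N = 17+20+15+16+13+12 = 93, so the proportions are 0.182796, 0.215054, 0.16129, 0.172043, 0.139785, 0.129032 (working shown to 6 dp, full precision carried).
Each pᵢ ln pᵢ term: 0.182796×(-1.699386)=-0.310640, 0.215054×(-1.536867)=-0.330509, 0.16129×(-1.824549)=-0.294282, 0.172043×(-1.760011)=-0.302798, 0.139785×(-1.967650)=-0.275048, 0.129032×(-2.047693)=-0.264218.
Sum = -1.777496, so H' = 1.777.

1.777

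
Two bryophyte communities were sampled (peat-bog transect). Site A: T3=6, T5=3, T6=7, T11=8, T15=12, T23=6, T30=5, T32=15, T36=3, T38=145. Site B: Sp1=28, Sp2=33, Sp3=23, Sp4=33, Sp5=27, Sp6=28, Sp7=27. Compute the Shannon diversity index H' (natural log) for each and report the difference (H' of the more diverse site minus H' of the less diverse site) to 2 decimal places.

Site A: N=210, proportions 0.0286, 0.0143, 0.0333, 0.0381, 0.0571, 0.0286, 0.0238, 0.0714, 0.0143, 0.6905, giving H' = 1.2592 (working shown to 4 dp, full precision carried).
Site B: N=199, proportions 0.1407, 0.1658, 0.1156, 0.1658, 0.1357, 0.1407, 0.1357, giving H' = 1.9392.
Difference = |1.2592 − 1.9392| = 0.6800, i.e. 0.68 to 2 decimal places.

0.68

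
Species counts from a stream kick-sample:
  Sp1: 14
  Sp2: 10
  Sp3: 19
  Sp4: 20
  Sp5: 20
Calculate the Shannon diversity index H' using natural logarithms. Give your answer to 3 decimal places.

Total N = 14+10+19+20+20 = 83, so the proportions are 0.16867, 0.12048, 0.22892, 0.24096, 0.24096 (working shown to 5 dp, full precision carried).
Each pᵢ ln pᵢ term: 0.16867×(-1.77978)=-0.30020, 0.12048×(-2.11626)=-0.25497, 0.22892×(-1.47440)=-0.33751, 0.24096×(-1.42311)=-0.34292, 0.24096×(-1.42311)=-0.34292.
Sum = -1.57852, so H' = 1.579.

1.579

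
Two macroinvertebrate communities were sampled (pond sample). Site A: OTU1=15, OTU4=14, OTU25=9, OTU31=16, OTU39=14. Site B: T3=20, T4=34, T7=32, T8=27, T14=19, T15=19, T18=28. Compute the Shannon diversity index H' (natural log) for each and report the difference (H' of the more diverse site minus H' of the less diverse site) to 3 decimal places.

0.328

Site A: N=68, proportions 0.22059, 0.20588, 0.13235, 0.23529, 0.20588, giving H' = 1.59229 (working shown to 5 dp, full precision carried).
Site B: N=179, proportions 0.11173, 0.18994, 0.17877, 0.15084, 0.10615, 0.10615, 0.15642, giving H' = 1.91983.
Difference = |1.59229 − 1.91983| = 0.32754, i.e. 0.328 to 3 decimal places.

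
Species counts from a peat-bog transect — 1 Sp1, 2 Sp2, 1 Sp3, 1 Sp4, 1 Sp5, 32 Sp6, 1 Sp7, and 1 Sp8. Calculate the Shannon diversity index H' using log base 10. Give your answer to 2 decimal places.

Total N = 1+2+1+1+1+32+1+1 = 40, so the proportions are 0.025, 0.05, 0.025, 0.025, 0.025, 0.8, 0.025, 0.025 (working shown to 4 dp, full precision carried).
Each pᵢ log₁₀ pᵢ term: 0.025×(-1.6021)=-0.0401, 0.05×(-1.3010)=-0.0651, 0.025×(-1.6021)=-0.0401, 0.025×(-1.6021)=-0.0401, 0.025×(-1.6021)=-0.0401, 0.8×(-0.0969)=-0.0775, 0.025×(-1.6021)=-0.0401, 0.025×(-1.6021)=-0.0401.
Sum = -0.3829, so H' = 0.38.

0.38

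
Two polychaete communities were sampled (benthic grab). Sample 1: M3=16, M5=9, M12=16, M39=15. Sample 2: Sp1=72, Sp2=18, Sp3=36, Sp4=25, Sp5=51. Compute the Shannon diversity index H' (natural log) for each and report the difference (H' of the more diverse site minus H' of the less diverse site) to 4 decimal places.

Sample 1: N=56, proportions 0.285714, 0.160714, 0.285714, 0.267857, giving H' = 1.362519 (working shown to 6 dp, full precision carried).
Sample 2: N=202, proportions 0.356436, 0.089109, 0.178218, 0.123762, 0.252475, giving H' = 1.496642.
Difference = |1.362519 − 1.496642| = 0.134123, i.e. 0.1341 to 4 decimal places.

0.1341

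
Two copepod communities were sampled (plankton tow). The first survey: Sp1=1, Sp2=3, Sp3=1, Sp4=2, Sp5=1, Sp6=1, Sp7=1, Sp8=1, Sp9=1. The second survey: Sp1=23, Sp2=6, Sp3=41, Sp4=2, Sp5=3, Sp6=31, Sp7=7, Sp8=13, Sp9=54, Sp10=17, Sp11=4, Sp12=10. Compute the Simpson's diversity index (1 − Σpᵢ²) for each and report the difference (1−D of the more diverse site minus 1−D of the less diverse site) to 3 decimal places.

0.013

The first survey: N=12, proportions 0.08333, 0.25, 0.08333, 0.16667, 0.08333, 0.08333, 0.08333, 0.08333, 0.08333, giving 1−D = 0.86111 (working shown to 5 dp, full precision carried).
The second survey: N=211, proportions 0.109, 0.02844, 0.19431, 0.00948, 0.01422, 0.14692, 0.03318, 0.06161, 0.25592, 0.08057, 0.01896, 0.04739, giving 1−D = 0.84818.
Difference = |0.86111 − 0.84818| = 0.01293, i.e. 0.013 to 3 decimal places.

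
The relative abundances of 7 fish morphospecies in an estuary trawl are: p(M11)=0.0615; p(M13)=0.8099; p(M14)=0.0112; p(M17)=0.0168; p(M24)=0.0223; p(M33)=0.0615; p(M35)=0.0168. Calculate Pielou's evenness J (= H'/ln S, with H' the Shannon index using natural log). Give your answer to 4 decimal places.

0.4040

H' = −Σ pᵢ ln pᵢ = −((-0.171506) + (-0.170763) + (-0.050309) + (-0.068651) + (-0.084811) + (-0.171506) + (-0.068651)) = 0.786197 (working shown to 6 dp, full precision carried).
With S = 7 species, ln S = 1.945910, so J = 0.786197/1.945910 = 0.404025, i.e. 0.4040 to 4 decimal places.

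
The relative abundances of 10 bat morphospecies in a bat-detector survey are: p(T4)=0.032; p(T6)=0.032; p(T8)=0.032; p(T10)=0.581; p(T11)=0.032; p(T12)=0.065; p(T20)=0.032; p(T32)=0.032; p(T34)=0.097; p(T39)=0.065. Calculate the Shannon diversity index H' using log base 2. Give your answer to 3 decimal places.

Each pᵢ log₂ pᵢ term (working shown to 5 dp, full precision carried): 0.032×(-4.96578)=-0.15891, 0.032×(-4.96578)=-0.15891, 0.032×(-4.96578)=-0.15891, 0.581×(-0.78339)=-0.45515, 0.032×(-4.96578)=-0.15891, 0.065×(-3.94342)=-0.25632, 0.032×(-4.96578)=-0.15891, 0.032×(-4.96578)=-0.15891, 0.097×(-3.36587)=-0.32649, 0.065×(-3.94342)=-0.25632.
Sum = -2.24771, so H' = 2.248.

2.248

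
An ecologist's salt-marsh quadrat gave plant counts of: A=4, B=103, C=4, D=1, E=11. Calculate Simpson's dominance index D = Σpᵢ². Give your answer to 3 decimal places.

0.711

Total N = 4+103+4+1+11 = 123, so the proportions are 0.03252, 0.8374, 0.03252, 0.00813, 0.08943 (working shown to 5 dp, full precision carried).
D = 0.03252² + 0.8374² + 0.03252² + 0.00813² + 0.08943² = 0.00106 + 0.70124 + 0.00106 + 0.00007 + 0.00800 = 0.71142.
To 3 decimal places, D = 0.711.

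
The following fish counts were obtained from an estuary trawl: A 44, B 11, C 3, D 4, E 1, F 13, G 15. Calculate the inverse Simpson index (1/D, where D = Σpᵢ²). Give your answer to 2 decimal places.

Total N = 44+11+3+4+1+13+15 = 91, so the proportions are 0.483516, 0.120879, 0.032967, 0.043956, 0.010989, 0.142857, 0.164835 (working shown to 6 dp, full precision carried).
D = 0.483516² + 0.120879² + 0.032967² + 0.043956² + 0.010989² + 0.142857² + 0.164835² = 0.233788 + 0.014612 + 0.001087 + 0.001932 + 0.000121 + 0.020408 + 0.027171 = 0.299118.
So 1/D = 3.3432, i.e. 3.34 to 2 decimal places.

3.34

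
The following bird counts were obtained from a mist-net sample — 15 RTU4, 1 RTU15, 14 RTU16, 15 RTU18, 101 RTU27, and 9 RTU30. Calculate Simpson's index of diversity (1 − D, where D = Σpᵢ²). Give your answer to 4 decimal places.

Total N = 15+1+14+15+101+9 = 155, so the proportions are 0.096774, 0.006452, 0.090323, 0.096774, 0.651613, 0.058065 (working shown to 6 dp, full precision carried).
D = 0.096774² + 0.006452² + 0.090323² + 0.096774² + 0.651613² + 0.058065² = 0.009365 + 0.000042 + 0.008158 + 0.009365 + 0.424599 + 0.003371 = 0.454901.
So 1 − D = 0.545099, i.e. 0.5451 to 4 decimal places.

0.5451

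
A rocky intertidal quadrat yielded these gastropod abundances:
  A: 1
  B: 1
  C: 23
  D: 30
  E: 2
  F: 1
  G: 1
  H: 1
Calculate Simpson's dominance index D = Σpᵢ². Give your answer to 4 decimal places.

Total N = 1+1+23+30+2+1+1+1 = 60, so the proportions are 0.016667, 0.016667, 0.383333, 0.5, 0.033333, 0.016667, 0.016667, 0.016667 (working shown to 6 dp, full precision carried).
D = 0.016667² + 0.016667² + 0.383333² + 0.5² + 0.033333² + 0.016667² + 0.016667² + 0.016667² = 0.000278 + 0.000278 + 0.146944 + 0.250000 + 0.001111 + 0.000278 + 0.000278 + 0.000278 = 0.399444.
To 4 decimal places, D = 0.3994.

0.3994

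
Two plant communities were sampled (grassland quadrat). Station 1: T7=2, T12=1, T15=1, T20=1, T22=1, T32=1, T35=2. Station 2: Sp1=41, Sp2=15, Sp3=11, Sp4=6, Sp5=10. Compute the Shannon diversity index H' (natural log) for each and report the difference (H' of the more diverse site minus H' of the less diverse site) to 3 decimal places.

0.519

Station 1: N=9, proportions 0.22222, 0.11111, 0.11111, 0.11111, 0.11111, 0.11111, 0.22222, giving H' = 1.88916 (working shown to 5 dp, full precision carried).
Station 2: N=83, proportions 0.49398, 0.18072, 0.13253, 0.07229, 0.12048, giving H' = 1.37028.
Difference = |1.88916 − 1.37028| = 0.51888, i.e. 0.519 to 3 decimal places.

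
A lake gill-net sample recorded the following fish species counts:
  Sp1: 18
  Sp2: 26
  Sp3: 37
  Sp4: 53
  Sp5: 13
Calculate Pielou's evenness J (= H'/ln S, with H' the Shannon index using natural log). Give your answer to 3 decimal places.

0.928

Total N = 18+26+37+53+13 = 147, so the proportions are 0.12245, 0.17687, 0.2517, 0.36054, 0.08844 (working shown to 5 dp, full precision carried).
H' = −Σ pᵢ ln pᵢ = −((-0.25715) + (-0.30640) + (-0.34722) + (-0.36781) + (-0.21450)) = 1.49308.
With S = 5 species, ln S = 1.60944, so J = 1.49308/1.60944 = 0.92770, i.e. 0.928 to 3 decimal places.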